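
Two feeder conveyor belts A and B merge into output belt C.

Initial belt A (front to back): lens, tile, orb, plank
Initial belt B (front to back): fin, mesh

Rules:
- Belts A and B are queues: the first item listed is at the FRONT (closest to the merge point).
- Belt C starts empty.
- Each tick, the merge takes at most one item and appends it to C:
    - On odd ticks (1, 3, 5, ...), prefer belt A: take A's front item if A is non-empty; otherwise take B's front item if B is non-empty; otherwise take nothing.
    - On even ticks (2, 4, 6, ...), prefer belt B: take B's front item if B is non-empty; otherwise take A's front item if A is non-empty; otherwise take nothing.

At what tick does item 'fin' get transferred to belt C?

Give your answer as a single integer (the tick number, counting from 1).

Tick 1: prefer A, take lens from A; A=[tile,orb,plank] B=[fin,mesh] C=[lens]
Tick 2: prefer B, take fin from B; A=[tile,orb,plank] B=[mesh] C=[lens,fin]

Answer: 2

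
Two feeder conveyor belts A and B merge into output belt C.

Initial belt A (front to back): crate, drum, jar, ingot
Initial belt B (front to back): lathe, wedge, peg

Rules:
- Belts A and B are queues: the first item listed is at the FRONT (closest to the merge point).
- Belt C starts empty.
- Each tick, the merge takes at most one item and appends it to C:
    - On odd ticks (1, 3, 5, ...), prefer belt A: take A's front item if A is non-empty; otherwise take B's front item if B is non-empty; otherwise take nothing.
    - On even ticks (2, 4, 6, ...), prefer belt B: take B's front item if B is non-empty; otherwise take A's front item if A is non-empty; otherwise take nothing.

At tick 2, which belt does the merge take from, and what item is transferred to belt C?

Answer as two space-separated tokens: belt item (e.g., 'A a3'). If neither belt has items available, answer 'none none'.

Tick 1: prefer A, take crate from A; A=[drum,jar,ingot] B=[lathe,wedge,peg] C=[crate]
Tick 2: prefer B, take lathe from B; A=[drum,jar,ingot] B=[wedge,peg] C=[crate,lathe]

Answer: B lathe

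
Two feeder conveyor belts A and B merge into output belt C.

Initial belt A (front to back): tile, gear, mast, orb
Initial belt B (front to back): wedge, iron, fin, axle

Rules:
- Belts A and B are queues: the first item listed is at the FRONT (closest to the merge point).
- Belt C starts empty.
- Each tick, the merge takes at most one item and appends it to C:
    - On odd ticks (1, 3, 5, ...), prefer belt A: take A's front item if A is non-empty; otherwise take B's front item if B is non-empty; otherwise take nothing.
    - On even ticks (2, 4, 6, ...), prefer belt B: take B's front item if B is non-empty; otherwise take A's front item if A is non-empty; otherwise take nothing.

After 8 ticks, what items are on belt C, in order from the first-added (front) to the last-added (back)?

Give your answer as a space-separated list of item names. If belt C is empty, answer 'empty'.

Tick 1: prefer A, take tile from A; A=[gear,mast,orb] B=[wedge,iron,fin,axle] C=[tile]
Tick 2: prefer B, take wedge from B; A=[gear,mast,orb] B=[iron,fin,axle] C=[tile,wedge]
Tick 3: prefer A, take gear from A; A=[mast,orb] B=[iron,fin,axle] C=[tile,wedge,gear]
Tick 4: prefer B, take iron from B; A=[mast,orb] B=[fin,axle] C=[tile,wedge,gear,iron]
Tick 5: prefer A, take mast from A; A=[orb] B=[fin,axle] C=[tile,wedge,gear,iron,mast]
Tick 6: prefer B, take fin from B; A=[orb] B=[axle] C=[tile,wedge,gear,iron,mast,fin]
Tick 7: prefer A, take orb from A; A=[-] B=[axle] C=[tile,wedge,gear,iron,mast,fin,orb]
Tick 8: prefer B, take axle from B; A=[-] B=[-] C=[tile,wedge,gear,iron,mast,fin,orb,axle]

Answer: tile wedge gear iron mast fin orb axle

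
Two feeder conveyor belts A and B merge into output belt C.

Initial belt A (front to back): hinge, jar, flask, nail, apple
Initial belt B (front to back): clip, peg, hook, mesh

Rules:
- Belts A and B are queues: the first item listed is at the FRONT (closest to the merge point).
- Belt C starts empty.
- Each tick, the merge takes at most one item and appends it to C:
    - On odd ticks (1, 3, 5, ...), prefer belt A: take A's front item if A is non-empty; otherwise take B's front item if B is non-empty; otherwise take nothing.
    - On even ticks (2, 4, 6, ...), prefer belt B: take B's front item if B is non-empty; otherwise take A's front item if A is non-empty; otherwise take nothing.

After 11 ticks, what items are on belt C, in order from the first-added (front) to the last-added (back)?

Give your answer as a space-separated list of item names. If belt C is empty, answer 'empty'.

Tick 1: prefer A, take hinge from A; A=[jar,flask,nail,apple] B=[clip,peg,hook,mesh] C=[hinge]
Tick 2: prefer B, take clip from B; A=[jar,flask,nail,apple] B=[peg,hook,mesh] C=[hinge,clip]
Tick 3: prefer A, take jar from A; A=[flask,nail,apple] B=[peg,hook,mesh] C=[hinge,clip,jar]
Tick 4: prefer B, take peg from B; A=[flask,nail,apple] B=[hook,mesh] C=[hinge,clip,jar,peg]
Tick 5: prefer A, take flask from A; A=[nail,apple] B=[hook,mesh] C=[hinge,clip,jar,peg,flask]
Tick 6: prefer B, take hook from B; A=[nail,apple] B=[mesh] C=[hinge,clip,jar,peg,flask,hook]
Tick 7: prefer A, take nail from A; A=[apple] B=[mesh] C=[hinge,clip,jar,peg,flask,hook,nail]
Tick 8: prefer B, take mesh from B; A=[apple] B=[-] C=[hinge,clip,jar,peg,flask,hook,nail,mesh]
Tick 9: prefer A, take apple from A; A=[-] B=[-] C=[hinge,clip,jar,peg,flask,hook,nail,mesh,apple]
Tick 10: prefer B, both empty, nothing taken; A=[-] B=[-] C=[hinge,clip,jar,peg,flask,hook,nail,mesh,apple]
Tick 11: prefer A, both empty, nothing taken; A=[-] B=[-] C=[hinge,clip,jar,peg,flask,hook,nail,mesh,apple]

Answer: hinge clip jar peg flask hook nail mesh apple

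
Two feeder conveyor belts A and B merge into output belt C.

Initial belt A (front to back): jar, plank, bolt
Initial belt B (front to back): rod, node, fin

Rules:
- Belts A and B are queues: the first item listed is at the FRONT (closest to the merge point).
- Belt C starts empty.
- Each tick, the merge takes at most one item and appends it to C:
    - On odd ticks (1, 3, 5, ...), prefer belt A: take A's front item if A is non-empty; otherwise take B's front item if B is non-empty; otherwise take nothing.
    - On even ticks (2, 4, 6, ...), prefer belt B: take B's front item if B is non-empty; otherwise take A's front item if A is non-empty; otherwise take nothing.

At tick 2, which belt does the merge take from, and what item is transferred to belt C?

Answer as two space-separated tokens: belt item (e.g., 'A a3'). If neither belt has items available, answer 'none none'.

Answer: B rod

Derivation:
Tick 1: prefer A, take jar from A; A=[plank,bolt] B=[rod,node,fin] C=[jar]
Tick 2: prefer B, take rod from B; A=[plank,bolt] B=[node,fin] C=[jar,rod]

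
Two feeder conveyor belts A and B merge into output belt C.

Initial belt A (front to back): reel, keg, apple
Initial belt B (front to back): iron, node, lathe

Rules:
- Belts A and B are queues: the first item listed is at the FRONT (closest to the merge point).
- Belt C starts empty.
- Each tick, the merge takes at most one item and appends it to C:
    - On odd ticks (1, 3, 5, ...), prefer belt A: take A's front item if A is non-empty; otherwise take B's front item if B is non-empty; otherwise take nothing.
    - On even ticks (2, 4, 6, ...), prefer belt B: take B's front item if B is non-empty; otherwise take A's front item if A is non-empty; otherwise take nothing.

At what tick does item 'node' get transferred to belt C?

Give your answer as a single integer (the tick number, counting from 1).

Answer: 4

Derivation:
Tick 1: prefer A, take reel from A; A=[keg,apple] B=[iron,node,lathe] C=[reel]
Tick 2: prefer B, take iron from B; A=[keg,apple] B=[node,lathe] C=[reel,iron]
Tick 3: prefer A, take keg from A; A=[apple] B=[node,lathe] C=[reel,iron,keg]
Tick 4: prefer B, take node from B; A=[apple] B=[lathe] C=[reel,iron,keg,node]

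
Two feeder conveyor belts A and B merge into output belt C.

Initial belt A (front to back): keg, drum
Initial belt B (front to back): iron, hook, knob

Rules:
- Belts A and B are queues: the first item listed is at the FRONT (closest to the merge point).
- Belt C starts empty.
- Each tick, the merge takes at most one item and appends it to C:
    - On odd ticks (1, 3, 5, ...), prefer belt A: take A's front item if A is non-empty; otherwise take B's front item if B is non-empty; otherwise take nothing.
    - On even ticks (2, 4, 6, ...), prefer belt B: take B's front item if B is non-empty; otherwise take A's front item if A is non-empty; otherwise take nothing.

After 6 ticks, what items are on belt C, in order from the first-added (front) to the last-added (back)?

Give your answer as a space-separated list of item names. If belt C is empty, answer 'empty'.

Tick 1: prefer A, take keg from A; A=[drum] B=[iron,hook,knob] C=[keg]
Tick 2: prefer B, take iron from B; A=[drum] B=[hook,knob] C=[keg,iron]
Tick 3: prefer A, take drum from A; A=[-] B=[hook,knob] C=[keg,iron,drum]
Tick 4: prefer B, take hook from B; A=[-] B=[knob] C=[keg,iron,drum,hook]
Tick 5: prefer A, take knob from B; A=[-] B=[-] C=[keg,iron,drum,hook,knob]
Tick 6: prefer B, both empty, nothing taken; A=[-] B=[-] C=[keg,iron,drum,hook,knob]

Answer: keg iron drum hook knob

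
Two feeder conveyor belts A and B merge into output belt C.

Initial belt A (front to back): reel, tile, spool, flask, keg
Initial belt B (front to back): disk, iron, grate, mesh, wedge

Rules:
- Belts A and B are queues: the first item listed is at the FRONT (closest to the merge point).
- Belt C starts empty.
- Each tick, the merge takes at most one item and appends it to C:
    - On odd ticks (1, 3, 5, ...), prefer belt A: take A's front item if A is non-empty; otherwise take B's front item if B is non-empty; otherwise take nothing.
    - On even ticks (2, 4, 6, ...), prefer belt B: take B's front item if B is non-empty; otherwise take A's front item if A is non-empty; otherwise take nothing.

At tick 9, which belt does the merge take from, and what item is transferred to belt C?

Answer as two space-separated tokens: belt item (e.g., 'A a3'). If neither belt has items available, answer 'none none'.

Tick 1: prefer A, take reel from A; A=[tile,spool,flask,keg] B=[disk,iron,grate,mesh,wedge] C=[reel]
Tick 2: prefer B, take disk from B; A=[tile,spool,flask,keg] B=[iron,grate,mesh,wedge] C=[reel,disk]
Tick 3: prefer A, take tile from A; A=[spool,flask,keg] B=[iron,grate,mesh,wedge] C=[reel,disk,tile]
Tick 4: prefer B, take iron from B; A=[spool,flask,keg] B=[grate,mesh,wedge] C=[reel,disk,tile,iron]
Tick 5: prefer A, take spool from A; A=[flask,keg] B=[grate,mesh,wedge] C=[reel,disk,tile,iron,spool]
Tick 6: prefer B, take grate from B; A=[flask,keg] B=[mesh,wedge] C=[reel,disk,tile,iron,spool,grate]
Tick 7: prefer A, take flask from A; A=[keg] B=[mesh,wedge] C=[reel,disk,tile,iron,spool,grate,flask]
Tick 8: prefer B, take mesh from B; A=[keg] B=[wedge] C=[reel,disk,tile,iron,spool,grate,flask,mesh]
Tick 9: prefer A, take keg from A; A=[-] B=[wedge] C=[reel,disk,tile,iron,spool,grate,flask,mesh,keg]

Answer: A keg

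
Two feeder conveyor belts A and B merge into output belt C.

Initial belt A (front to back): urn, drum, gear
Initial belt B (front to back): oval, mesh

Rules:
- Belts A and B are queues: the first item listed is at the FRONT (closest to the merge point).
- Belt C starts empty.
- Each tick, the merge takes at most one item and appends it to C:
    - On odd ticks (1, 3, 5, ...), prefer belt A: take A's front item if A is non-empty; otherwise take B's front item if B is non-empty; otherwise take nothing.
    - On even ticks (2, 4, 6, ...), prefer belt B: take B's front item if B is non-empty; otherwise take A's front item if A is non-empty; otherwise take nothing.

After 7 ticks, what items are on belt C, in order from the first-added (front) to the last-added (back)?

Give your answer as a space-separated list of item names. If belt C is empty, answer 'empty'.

Answer: urn oval drum mesh gear

Derivation:
Tick 1: prefer A, take urn from A; A=[drum,gear] B=[oval,mesh] C=[urn]
Tick 2: prefer B, take oval from B; A=[drum,gear] B=[mesh] C=[urn,oval]
Tick 3: prefer A, take drum from A; A=[gear] B=[mesh] C=[urn,oval,drum]
Tick 4: prefer B, take mesh from B; A=[gear] B=[-] C=[urn,oval,drum,mesh]
Tick 5: prefer A, take gear from A; A=[-] B=[-] C=[urn,oval,drum,mesh,gear]
Tick 6: prefer B, both empty, nothing taken; A=[-] B=[-] C=[urn,oval,drum,mesh,gear]
Tick 7: prefer A, both empty, nothing taken; A=[-] B=[-] C=[urn,oval,drum,mesh,gear]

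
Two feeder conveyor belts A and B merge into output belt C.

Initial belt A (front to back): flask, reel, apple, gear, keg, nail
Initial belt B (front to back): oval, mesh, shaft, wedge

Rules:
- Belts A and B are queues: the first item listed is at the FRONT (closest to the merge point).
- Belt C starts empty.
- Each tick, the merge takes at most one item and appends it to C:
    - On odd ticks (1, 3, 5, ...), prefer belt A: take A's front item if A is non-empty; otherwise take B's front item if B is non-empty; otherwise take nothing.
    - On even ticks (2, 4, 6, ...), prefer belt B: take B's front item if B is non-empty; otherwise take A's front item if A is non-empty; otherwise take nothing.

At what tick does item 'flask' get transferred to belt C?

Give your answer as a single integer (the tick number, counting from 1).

Answer: 1

Derivation:
Tick 1: prefer A, take flask from A; A=[reel,apple,gear,keg,nail] B=[oval,mesh,shaft,wedge] C=[flask]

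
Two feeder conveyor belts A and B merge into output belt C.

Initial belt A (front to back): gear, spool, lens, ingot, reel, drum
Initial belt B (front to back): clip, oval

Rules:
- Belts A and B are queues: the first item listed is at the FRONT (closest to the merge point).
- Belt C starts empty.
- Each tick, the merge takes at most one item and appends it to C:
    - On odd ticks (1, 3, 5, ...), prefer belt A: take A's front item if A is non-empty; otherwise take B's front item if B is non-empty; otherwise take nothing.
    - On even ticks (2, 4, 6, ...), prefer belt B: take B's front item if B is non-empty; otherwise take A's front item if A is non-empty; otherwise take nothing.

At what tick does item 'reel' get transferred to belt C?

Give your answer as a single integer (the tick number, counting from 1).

Tick 1: prefer A, take gear from A; A=[spool,lens,ingot,reel,drum] B=[clip,oval] C=[gear]
Tick 2: prefer B, take clip from B; A=[spool,lens,ingot,reel,drum] B=[oval] C=[gear,clip]
Tick 3: prefer A, take spool from A; A=[lens,ingot,reel,drum] B=[oval] C=[gear,clip,spool]
Tick 4: prefer B, take oval from B; A=[lens,ingot,reel,drum] B=[-] C=[gear,clip,spool,oval]
Tick 5: prefer A, take lens from A; A=[ingot,reel,drum] B=[-] C=[gear,clip,spool,oval,lens]
Tick 6: prefer B, take ingot from A; A=[reel,drum] B=[-] C=[gear,clip,spool,oval,lens,ingot]
Tick 7: prefer A, take reel from A; A=[drum] B=[-] C=[gear,clip,spool,oval,lens,ingot,reel]

Answer: 7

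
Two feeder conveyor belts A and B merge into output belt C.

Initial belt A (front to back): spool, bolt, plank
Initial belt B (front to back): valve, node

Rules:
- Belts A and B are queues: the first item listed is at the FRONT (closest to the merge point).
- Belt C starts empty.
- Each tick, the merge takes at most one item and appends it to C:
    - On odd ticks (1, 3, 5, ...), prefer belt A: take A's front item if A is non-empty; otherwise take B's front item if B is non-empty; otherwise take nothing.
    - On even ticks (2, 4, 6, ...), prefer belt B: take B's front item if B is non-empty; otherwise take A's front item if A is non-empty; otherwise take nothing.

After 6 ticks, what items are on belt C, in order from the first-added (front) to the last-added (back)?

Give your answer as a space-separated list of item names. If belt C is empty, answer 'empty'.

Tick 1: prefer A, take spool from A; A=[bolt,plank] B=[valve,node] C=[spool]
Tick 2: prefer B, take valve from B; A=[bolt,plank] B=[node] C=[spool,valve]
Tick 3: prefer A, take bolt from A; A=[plank] B=[node] C=[spool,valve,bolt]
Tick 4: prefer B, take node from B; A=[plank] B=[-] C=[spool,valve,bolt,node]
Tick 5: prefer A, take plank from A; A=[-] B=[-] C=[spool,valve,bolt,node,plank]
Tick 6: prefer B, both empty, nothing taken; A=[-] B=[-] C=[spool,valve,bolt,node,plank]

Answer: spool valve bolt node plank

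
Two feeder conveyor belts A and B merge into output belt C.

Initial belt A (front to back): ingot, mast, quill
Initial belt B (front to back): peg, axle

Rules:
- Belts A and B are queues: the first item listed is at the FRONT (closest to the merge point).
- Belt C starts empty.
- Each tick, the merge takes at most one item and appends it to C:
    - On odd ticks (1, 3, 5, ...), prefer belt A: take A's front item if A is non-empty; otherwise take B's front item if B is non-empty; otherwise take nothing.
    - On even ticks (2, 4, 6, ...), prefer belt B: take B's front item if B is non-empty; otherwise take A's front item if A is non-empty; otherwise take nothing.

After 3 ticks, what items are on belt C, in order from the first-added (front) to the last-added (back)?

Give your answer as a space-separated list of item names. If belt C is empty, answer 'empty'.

Answer: ingot peg mast

Derivation:
Tick 1: prefer A, take ingot from A; A=[mast,quill] B=[peg,axle] C=[ingot]
Tick 2: prefer B, take peg from B; A=[mast,quill] B=[axle] C=[ingot,peg]
Tick 3: prefer A, take mast from A; A=[quill] B=[axle] C=[ingot,peg,mast]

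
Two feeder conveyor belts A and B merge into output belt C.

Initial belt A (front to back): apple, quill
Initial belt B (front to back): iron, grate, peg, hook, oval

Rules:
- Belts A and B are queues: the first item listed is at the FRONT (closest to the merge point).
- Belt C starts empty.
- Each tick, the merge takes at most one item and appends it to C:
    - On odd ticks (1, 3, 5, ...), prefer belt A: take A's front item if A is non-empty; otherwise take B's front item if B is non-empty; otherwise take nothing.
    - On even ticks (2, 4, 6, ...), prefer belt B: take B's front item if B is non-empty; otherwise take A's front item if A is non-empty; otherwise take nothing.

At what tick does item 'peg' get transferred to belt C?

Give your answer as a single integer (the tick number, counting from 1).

Answer: 5

Derivation:
Tick 1: prefer A, take apple from A; A=[quill] B=[iron,grate,peg,hook,oval] C=[apple]
Tick 2: prefer B, take iron from B; A=[quill] B=[grate,peg,hook,oval] C=[apple,iron]
Tick 3: prefer A, take quill from A; A=[-] B=[grate,peg,hook,oval] C=[apple,iron,quill]
Tick 4: prefer B, take grate from B; A=[-] B=[peg,hook,oval] C=[apple,iron,quill,grate]
Tick 5: prefer A, take peg from B; A=[-] B=[hook,oval] C=[apple,iron,quill,grate,peg]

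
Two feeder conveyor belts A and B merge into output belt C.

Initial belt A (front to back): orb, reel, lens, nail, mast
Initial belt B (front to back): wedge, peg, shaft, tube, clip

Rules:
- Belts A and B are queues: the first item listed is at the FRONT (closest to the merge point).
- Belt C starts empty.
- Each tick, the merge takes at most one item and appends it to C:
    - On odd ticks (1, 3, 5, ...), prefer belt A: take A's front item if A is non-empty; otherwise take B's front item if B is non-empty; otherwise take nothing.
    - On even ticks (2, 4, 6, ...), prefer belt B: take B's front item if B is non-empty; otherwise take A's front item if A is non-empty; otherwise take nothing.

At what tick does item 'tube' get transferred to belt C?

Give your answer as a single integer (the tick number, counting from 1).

Answer: 8

Derivation:
Tick 1: prefer A, take orb from A; A=[reel,lens,nail,mast] B=[wedge,peg,shaft,tube,clip] C=[orb]
Tick 2: prefer B, take wedge from B; A=[reel,lens,nail,mast] B=[peg,shaft,tube,clip] C=[orb,wedge]
Tick 3: prefer A, take reel from A; A=[lens,nail,mast] B=[peg,shaft,tube,clip] C=[orb,wedge,reel]
Tick 4: prefer B, take peg from B; A=[lens,nail,mast] B=[shaft,tube,clip] C=[orb,wedge,reel,peg]
Tick 5: prefer A, take lens from A; A=[nail,mast] B=[shaft,tube,clip] C=[orb,wedge,reel,peg,lens]
Tick 6: prefer B, take shaft from B; A=[nail,mast] B=[tube,clip] C=[orb,wedge,reel,peg,lens,shaft]
Tick 7: prefer A, take nail from A; A=[mast] B=[tube,clip] C=[orb,wedge,reel,peg,lens,shaft,nail]
Tick 8: prefer B, take tube from B; A=[mast] B=[clip] C=[orb,wedge,reel,peg,lens,shaft,nail,tube]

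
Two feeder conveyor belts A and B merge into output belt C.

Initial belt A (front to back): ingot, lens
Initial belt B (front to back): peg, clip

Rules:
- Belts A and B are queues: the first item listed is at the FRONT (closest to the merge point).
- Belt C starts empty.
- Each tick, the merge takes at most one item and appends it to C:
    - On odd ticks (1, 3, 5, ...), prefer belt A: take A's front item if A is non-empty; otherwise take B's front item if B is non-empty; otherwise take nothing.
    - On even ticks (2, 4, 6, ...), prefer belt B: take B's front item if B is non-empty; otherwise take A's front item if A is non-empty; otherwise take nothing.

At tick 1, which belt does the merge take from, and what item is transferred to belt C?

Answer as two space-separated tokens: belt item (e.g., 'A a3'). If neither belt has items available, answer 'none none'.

Answer: A ingot

Derivation:
Tick 1: prefer A, take ingot from A; A=[lens] B=[peg,clip] C=[ingot]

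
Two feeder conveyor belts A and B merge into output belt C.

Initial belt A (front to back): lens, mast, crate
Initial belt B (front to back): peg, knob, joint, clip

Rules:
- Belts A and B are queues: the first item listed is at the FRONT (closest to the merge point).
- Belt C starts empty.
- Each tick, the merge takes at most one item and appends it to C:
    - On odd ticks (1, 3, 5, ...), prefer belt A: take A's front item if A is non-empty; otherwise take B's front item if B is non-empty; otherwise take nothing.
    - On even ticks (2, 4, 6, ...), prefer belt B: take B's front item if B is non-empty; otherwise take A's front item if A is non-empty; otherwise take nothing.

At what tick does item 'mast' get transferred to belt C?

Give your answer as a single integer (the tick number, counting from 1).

Answer: 3

Derivation:
Tick 1: prefer A, take lens from A; A=[mast,crate] B=[peg,knob,joint,clip] C=[lens]
Tick 2: prefer B, take peg from B; A=[mast,crate] B=[knob,joint,clip] C=[lens,peg]
Tick 3: prefer A, take mast from A; A=[crate] B=[knob,joint,clip] C=[lens,peg,mast]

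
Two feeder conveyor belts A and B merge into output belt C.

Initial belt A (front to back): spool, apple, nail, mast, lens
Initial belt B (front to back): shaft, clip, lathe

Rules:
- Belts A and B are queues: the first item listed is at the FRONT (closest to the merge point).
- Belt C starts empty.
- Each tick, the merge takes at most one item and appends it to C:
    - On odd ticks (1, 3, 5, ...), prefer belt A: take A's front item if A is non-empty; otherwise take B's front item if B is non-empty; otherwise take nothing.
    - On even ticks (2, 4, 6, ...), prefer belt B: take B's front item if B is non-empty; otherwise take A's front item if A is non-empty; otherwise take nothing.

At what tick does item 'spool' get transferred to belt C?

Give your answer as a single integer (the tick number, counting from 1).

Tick 1: prefer A, take spool from A; A=[apple,nail,mast,lens] B=[shaft,clip,lathe] C=[spool]

Answer: 1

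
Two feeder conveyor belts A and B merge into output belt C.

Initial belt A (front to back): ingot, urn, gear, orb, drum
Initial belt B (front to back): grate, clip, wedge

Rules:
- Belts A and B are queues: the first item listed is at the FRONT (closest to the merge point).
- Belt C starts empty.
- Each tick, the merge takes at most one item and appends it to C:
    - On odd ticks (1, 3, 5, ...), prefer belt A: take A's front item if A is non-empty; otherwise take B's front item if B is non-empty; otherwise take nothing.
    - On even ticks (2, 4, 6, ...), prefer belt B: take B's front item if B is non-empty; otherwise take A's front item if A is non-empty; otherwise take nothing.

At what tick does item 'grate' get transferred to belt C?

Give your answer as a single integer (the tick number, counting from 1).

Tick 1: prefer A, take ingot from A; A=[urn,gear,orb,drum] B=[grate,clip,wedge] C=[ingot]
Tick 2: prefer B, take grate from B; A=[urn,gear,orb,drum] B=[clip,wedge] C=[ingot,grate]

Answer: 2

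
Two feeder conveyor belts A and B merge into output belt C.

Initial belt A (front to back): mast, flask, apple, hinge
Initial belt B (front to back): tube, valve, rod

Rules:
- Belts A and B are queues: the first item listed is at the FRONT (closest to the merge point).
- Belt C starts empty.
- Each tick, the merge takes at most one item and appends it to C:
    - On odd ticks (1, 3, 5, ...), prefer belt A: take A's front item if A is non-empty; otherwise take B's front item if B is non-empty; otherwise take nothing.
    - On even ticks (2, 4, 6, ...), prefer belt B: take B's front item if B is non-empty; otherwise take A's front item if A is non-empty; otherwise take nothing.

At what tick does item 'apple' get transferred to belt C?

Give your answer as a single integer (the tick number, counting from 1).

Answer: 5

Derivation:
Tick 1: prefer A, take mast from A; A=[flask,apple,hinge] B=[tube,valve,rod] C=[mast]
Tick 2: prefer B, take tube from B; A=[flask,apple,hinge] B=[valve,rod] C=[mast,tube]
Tick 3: prefer A, take flask from A; A=[apple,hinge] B=[valve,rod] C=[mast,tube,flask]
Tick 4: prefer B, take valve from B; A=[apple,hinge] B=[rod] C=[mast,tube,flask,valve]
Tick 5: prefer A, take apple from A; A=[hinge] B=[rod] C=[mast,tube,flask,valve,apple]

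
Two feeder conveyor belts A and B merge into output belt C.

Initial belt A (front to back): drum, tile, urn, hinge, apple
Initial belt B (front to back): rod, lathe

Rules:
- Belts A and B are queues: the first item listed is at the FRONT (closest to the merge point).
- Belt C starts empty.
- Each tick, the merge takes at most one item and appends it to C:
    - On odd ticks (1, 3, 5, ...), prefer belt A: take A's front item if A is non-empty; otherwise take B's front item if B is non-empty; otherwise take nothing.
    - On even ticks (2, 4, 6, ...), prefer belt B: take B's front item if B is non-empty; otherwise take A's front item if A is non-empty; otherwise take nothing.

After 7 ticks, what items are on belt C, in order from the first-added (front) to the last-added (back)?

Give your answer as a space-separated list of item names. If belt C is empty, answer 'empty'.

Answer: drum rod tile lathe urn hinge apple

Derivation:
Tick 1: prefer A, take drum from A; A=[tile,urn,hinge,apple] B=[rod,lathe] C=[drum]
Tick 2: prefer B, take rod from B; A=[tile,urn,hinge,apple] B=[lathe] C=[drum,rod]
Tick 3: prefer A, take tile from A; A=[urn,hinge,apple] B=[lathe] C=[drum,rod,tile]
Tick 4: prefer B, take lathe from B; A=[urn,hinge,apple] B=[-] C=[drum,rod,tile,lathe]
Tick 5: prefer A, take urn from A; A=[hinge,apple] B=[-] C=[drum,rod,tile,lathe,urn]
Tick 6: prefer B, take hinge from A; A=[apple] B=[-] C=[drum,rod,tile,lathe,urn,hinge]
Tick 7: prefer A, take apple from A; A=[-] B=[-] C=[drum,rod,tile,lathe,urn,hinge,apple]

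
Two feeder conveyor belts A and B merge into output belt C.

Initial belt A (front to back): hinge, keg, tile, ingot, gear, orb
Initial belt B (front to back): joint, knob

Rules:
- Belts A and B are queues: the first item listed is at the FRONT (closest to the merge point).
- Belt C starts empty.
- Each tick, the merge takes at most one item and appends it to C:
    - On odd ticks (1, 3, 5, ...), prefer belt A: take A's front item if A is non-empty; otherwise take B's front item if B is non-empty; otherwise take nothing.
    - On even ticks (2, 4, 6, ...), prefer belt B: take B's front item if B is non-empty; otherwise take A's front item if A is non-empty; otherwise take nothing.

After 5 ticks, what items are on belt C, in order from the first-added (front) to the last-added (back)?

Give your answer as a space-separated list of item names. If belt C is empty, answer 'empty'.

Answer: hinge joint keg knob tile

Derivation:
Tick 1: prefer A, take hinge from A; A=[keg,tile,ingot,gear,orb] B=[joint,knob] C=[hinge]
Tick 2: prefer B, take joint from B; A=[keg,tile,ingot,gear,orb] B=[knob] C=[hinge,joint]
Tick 3: prefer A, take keg from A; A=[tile,ingot,gear,orb] B=[knob] C=[hinge,joint,keg]
Tick 4: prefer B, take knob from B; A=[tile,ingot,gear,orb] B=[-] C=[hinge,joint,keg,knob]
Tick 5: prefer A, take tile from A; A=[ingot,gear,orb] B=[-] C=[hinge,joint,keg,knob,tile]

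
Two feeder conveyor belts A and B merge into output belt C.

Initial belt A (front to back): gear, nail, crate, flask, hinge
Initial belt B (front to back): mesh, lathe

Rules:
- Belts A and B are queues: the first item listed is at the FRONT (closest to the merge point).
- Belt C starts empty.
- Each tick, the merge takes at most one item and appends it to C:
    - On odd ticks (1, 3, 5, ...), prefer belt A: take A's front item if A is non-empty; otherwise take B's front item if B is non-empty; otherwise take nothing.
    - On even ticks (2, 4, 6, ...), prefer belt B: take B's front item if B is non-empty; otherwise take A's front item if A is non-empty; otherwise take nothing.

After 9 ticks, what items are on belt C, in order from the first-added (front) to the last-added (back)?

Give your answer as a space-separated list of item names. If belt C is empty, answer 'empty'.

Tick 1: prefer A, take gear from A; A=[nail,crate,flask,hinge] B=[mesh,lathe] C=[gear]
Tick 2: prefer B, take mesh from B; A=[nail,crate,flask,hinge] B=[lathe] C=[gear,mesh]
Tick 3: prefer A, take nail from A; A=[crate,flask,hinge] B=[lathe] C=[gear,mesh,nail]
Tick 4: prefer B, take lathe from B; A=[crate,flask,hinge] B=[-] C=[gear,mesh,nail,lathe]
Tick 5: prefer A, take crate from A; A=[flask,hinge] B=[-] C=[gear,mesh,nail,lathe,crate]
Tick 6: prefer B, take flask from A; A=[hinge] B=[-] C=[gear,mesh,nail,lathe,crate,flask]
Tick 7: prefer A, take hinge from A; A=[-] B=[-] C=[gear,mesh,nail,lathe,crate,flask,hinge]
Tick 8: prefer B, both empty, nothing taken; A=[-] B=[-] C=[gear,mesh,nail,lathe,crate,flask,hinge]
Tick 9: prefer A, both empty, nothing taken; A=[-] B=[-] C=[gear,mesh,nail,lathe,crate,flask,hinge]

Answer: gear mesh nail lathe crate flask hinge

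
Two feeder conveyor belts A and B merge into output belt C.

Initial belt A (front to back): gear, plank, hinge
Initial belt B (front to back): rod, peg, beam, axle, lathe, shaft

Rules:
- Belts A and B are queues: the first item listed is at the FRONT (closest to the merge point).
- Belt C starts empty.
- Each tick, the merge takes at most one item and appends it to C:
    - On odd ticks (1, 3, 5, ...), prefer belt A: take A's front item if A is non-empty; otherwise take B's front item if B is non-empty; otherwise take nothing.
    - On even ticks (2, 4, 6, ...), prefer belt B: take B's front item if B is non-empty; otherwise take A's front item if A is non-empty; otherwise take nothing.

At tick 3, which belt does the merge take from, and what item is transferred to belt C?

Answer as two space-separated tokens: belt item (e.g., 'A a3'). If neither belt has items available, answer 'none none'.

Answer: A plank

Derivation:
Tick 1: prefer A, take gear from A; A=[plank,hinge] B=[rod,peg,beam,axle,lathe,shaft] C=[gear]
Tick 2: prefer B, take rod from B; A=[plank,hinge] B=[peg,beam,axle,lathe,shaft] C=[gear,rod]
Tick 3: prefer A, take plank from A; A=[hinge] B=[peg,beam,axle,lathe,shaft] C=[gear,rod,plank]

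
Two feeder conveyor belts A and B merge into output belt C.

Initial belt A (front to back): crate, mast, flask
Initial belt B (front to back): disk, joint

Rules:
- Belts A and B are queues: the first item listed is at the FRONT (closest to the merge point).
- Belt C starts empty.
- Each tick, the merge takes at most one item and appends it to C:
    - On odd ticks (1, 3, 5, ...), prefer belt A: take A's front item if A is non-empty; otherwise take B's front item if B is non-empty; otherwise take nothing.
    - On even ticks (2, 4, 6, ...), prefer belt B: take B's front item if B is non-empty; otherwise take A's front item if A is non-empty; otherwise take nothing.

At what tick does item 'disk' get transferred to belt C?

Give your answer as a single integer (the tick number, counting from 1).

Tick 1: prefer A, take crate from A; A=[mast,flask] B=[disk,joint] C=[crate]
Tick 2: prefer B, take disk from B; A=[mast,flask] B=[joint] C=[crate,disk]

Answer: 2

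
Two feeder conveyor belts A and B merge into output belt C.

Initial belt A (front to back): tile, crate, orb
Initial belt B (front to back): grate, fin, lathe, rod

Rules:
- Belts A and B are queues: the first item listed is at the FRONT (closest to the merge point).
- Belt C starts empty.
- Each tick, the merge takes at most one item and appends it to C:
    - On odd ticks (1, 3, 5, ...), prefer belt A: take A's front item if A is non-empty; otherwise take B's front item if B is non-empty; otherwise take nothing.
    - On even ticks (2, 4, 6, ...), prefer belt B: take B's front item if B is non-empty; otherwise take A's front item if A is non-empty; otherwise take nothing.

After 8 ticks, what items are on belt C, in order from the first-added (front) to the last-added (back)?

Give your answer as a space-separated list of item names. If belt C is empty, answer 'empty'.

Answer: tile grate crate fin orb lathe rod

Derivation:
Tick 1: prefer A, take tile from A; A=[crate,orb] B=[grate,fin,lathe,rod] C=[tile]
Tick 2: prefer B, take grate from B; A=[crate,orb] B=[fin,lathe,rod] C=[tile,grate]
Tick 3: prefer A, take crate from A; A=[orb] B=[fin,lathe,rod] C=[tile,grate,crate]
Tick 4: prefer B, take fin from B; A=[orb] B=[lathe,rod] C=[tile,grate,crate,fin]
Tick 5: prefer A, take orb from A; A=[-] B=[lathe,rod] C=[tile,grate,crate,fin,orb]
Tick 6: prefer B, take lathe from B; A=[-] B=[rod] C=[tile,grate,crate,fin,orb,lathe]
Tick 7: prefer A, take rod from B; A=[-] B=[-] C=[tile,grate,crate,fin,orb,lathe,rod]
Tick 8: prefer B, both empty, nothing taken; A=[-] B=[-] C=[tile,grate,crate,fin,orb,lathe,rod]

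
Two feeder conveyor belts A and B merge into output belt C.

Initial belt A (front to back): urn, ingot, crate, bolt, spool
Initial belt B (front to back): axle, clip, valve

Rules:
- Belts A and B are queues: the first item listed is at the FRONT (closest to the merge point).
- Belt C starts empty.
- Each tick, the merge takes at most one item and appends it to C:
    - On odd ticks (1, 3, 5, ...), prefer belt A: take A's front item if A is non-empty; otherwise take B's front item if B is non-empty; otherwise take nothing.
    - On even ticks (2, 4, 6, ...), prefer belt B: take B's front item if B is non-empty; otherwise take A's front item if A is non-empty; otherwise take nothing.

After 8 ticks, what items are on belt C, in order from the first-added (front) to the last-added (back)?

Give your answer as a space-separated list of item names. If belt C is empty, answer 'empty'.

Answer: urn axle ingot clip crate valve bolt spool

Derivation:
Tick 1: prefer A, take urn from A; A=[ingot,crate,bolt,spool] B=[axle,clip,valve] C=[urn]
Tick 2: prefer B, take axle from B; A=[ingot,crate,bolt,spool] B=[clip,valve] C=[urn,axle]
Tick 3: prefer A, take ingot from A; A=[crate,bolt,spool] B=[clip,valve] C=[urn,axle,ingot]
Tick 4: prefer B, take clip from B; A=[crate,bolt,spool] B=[valve] C=[urn,axle,ingot,clip]
Tick 5: prefer A, take crate from A; A=[bolt,spool] B=[valve] C=[urn,axle,ingot,clip,crate]
Tick 6: prefer B, take valve from B; A=[bolt,spool] B=[-] C=[urn,axle,ingot,clip,crate,valve]
Tick 7: prefer A, take bolt from A; A=[spool] B=[-] C=[urn,axle,ingot,clip,crate,valve,bolt]
Tick 8: prefer B, take spool from A; A=[-] B=[-] C=[urn,axle,ingot,clip,crate,valve,bolt,spool]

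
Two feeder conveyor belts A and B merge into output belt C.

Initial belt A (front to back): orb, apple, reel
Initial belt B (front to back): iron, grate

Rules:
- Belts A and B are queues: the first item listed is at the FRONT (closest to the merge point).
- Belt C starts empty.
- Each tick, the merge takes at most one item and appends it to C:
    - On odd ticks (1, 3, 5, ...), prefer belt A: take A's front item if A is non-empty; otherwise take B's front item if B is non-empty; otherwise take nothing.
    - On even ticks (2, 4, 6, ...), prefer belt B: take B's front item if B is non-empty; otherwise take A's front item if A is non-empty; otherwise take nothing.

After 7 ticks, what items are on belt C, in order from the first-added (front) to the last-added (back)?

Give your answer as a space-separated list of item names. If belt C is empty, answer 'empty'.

Answer: orb iron apple grate reel

Derivation:
Tick 1: prefer A, take orb from A; A=[apple,reel] B=[iron,grate] C=[orb]
Tick 2: prefer B, take iron from B; A=[apple,reel] B=[grate] C=[orb,iron]
Tick 3: prefer A, take apple from A; A=[reel] B=[grate] C=[orb,iron,apple]
Tick 4: prefer B, take grate from B; A=[reel] B=[-] C=[orb,iron,apple,grate]
Tick 5: prefer A, take reel from A; A=[-] B=[-] C=[orb,iron,apple,grate,reel]
Tick 6: prefer B, both empty, nothing taken; A=[-] B=[-] C=[orb,iron,apple,grate,reel]
Tick 7: prefer A, both empty, nothing taken; A=[-] B=[-] C=[orb,iron,apple,grate,reel]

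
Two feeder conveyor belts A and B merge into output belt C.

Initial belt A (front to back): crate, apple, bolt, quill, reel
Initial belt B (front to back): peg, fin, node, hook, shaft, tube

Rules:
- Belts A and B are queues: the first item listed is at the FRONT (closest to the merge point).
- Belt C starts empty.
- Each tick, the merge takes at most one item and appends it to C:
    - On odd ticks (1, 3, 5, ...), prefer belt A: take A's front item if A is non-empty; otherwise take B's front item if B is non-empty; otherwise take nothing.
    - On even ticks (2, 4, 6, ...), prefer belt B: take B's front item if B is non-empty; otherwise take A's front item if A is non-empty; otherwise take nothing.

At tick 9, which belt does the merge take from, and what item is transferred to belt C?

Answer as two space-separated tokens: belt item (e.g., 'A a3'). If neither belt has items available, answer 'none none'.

Answer: A reel

Derivation:
Tick 1: prefer A, take crate from A; A=[apple,bolt,quill,reel] B=[peg,fin,node,hook,shaft,tube] C=[crate]
Tick 2: prefer B, take peg from B; A=[apple,bolt,quill,reel] B=[fin,node,hook,shaft,tube] C=[crate,peg]
Tick 3: prefer A, take apple from A; A=[bolt,quill,reel] B=[fin,node,hook,shaft,tube] C=[crate,peg,apple]
Tick 4: prefer B, take fin from B; A=[bolt,quill,reel] B=[node,hook,shaft,tube] C=[crate,peg,apple,fin]
Tick 5: prefer A, take bolt from A; A=[quill,reel] B=[node,hook,shaft,tube] C=[crate,peg,apple,fin,bolt]
Tick 6: prefer B, take node from B; A=[quill,reel] B=[hook,shaft,tube] C=[crate,peg,apple,fin,bolt,node]
Tick 7: prefer A, take quill from A; A=[reel] B=[hook,shaft,tube] C=[crate,peg,apple,fin,bolt,node,quill]
Tick 8: prefer B, take hook from B; A=[reel] B=[shaft,tube] C=[crate,peg,apple,fin,bolt,node,quill,hook]
Tick 9: prefer A, take reel from A; A=[-] B=[shaft,tube] C=[crate,peg,apple,fin,bolt,node,quill,hook,reel]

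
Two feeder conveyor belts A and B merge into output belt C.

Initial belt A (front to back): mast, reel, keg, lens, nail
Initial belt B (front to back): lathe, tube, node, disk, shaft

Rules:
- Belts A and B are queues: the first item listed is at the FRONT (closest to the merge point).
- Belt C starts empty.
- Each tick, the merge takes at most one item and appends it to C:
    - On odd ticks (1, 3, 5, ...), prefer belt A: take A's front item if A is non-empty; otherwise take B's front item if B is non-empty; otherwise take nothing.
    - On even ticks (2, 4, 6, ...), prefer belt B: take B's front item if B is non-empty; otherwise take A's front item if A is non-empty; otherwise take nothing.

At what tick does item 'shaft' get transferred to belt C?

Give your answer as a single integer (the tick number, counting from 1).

Answer: 10

Derivation:
Tick 1: prefer A, take mast from A; A=[reel,keg,lens,nail] B=[lathe,tube,node,disk,shaft] C=[mast]
Tick 2: prefer B, take lathe from B; A=[reel,keg,lens,nail] B=[tube,node,disk,shaft] C=[mast,lathe]
Tick 3: prefer A, take reel from A; A=[keg,lens,nail] B=[tube,node,disk,shaft] C=[mast,lathe,reel]
Tick 4: prefer B, take tube from B; A=[keg,lens,nail] B=[node,disk,shaft] C=[mast,lathe,reel,tube]
Tick 5: prefer A, take keg from A; A=[lens,nail] B=[node,disk,shaft] C=[mast,lathe,reel,tube,keg]
Tick 6: prefer B, take node from B; A=[lens,nail] B=[disk,shaft] C=[mast,lathe,reel,tube,keg,node]
Tick 7: prefer A, take lens from A; A=[nail] B=[disk,shaft] C=[mast,lathe,reel,tube,keg,node,lens]
Tick 8: prefer B, take disk from B; A=[nail] B=[shaft] C=[mast,lathe,reel,tube,keg,node,lens,disk]
Tick 9: prefer A, take nail from A; A=[-] B=[shaft] C=[mast,lathe,reel,tube,keg,node,lens,disk,nail]
Tick 10: prefer B, take shaft from B; A=[-] B=[-] C=[mast,lathe,reel,tube,keg,node,lens,disk,nail,shaft]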